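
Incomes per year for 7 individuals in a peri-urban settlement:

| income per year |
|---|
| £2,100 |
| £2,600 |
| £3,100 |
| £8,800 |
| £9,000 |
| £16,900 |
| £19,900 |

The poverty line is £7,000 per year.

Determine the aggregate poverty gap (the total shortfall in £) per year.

Below the line: £2,100, £2,600, £3,100 (q = 3 of N = 7).
Individual gaps: 7000−2100 = 4900; 7000−2600 = 4400; 7000−3100 = 3900.
Aggregate gap = £13,200.

£13,200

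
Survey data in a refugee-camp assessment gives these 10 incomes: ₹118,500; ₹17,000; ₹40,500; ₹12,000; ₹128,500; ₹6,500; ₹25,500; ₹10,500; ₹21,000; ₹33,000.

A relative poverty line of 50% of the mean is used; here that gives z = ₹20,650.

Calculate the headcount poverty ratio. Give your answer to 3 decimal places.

0.400

4 of the 10 individuals have income below ₹20,650.
H = 4/10 = 0.400.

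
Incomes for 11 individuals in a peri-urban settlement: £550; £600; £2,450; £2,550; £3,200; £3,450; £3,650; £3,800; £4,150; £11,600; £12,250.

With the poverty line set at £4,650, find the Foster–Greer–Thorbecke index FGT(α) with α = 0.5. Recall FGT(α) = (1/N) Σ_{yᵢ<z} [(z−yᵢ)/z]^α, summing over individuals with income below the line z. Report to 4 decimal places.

Below the line: £550, £600, £2,450, £2,550, £3,200, £3,450, £3,650, £3,800, £4,150 (q = 9 of N = 11).
Shortfall ratios: (4650−550)/4650 = 0.8817; (4650−600)/4650 = 0.8710; (4650−2450)/4650 = 0.4731; (4650−2550)/4650 = 0.4516; (4650−3200)/4650 = 0.3118; (4650−3450)/4650 = 0.2581; (4650−3650)/4650 = 0.2151; (4650−3800)/4650 = 0.1828; (4650−4150)/4650 = 0.1075.
Raised to α = 0.5: 0.93900; 0.93326; 0.68784; 0.67202; 0.55842; 0.50800; 0.46374; 0.42755; 0.32791.
Sum = 5.517728; FGT(0.5) = 5.517728 / 11 = 0.5016.

0.5016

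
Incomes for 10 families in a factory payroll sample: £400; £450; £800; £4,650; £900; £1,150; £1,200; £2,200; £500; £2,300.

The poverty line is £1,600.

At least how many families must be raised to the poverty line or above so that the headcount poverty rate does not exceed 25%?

5

Currently q = 7 of N = 10 are below the line (H = 0.700).
A headcount ratio of at most 25% allows at most ⌊0.25 × 10⌋ = 2 poor families.
So at least 7 − 2 = 5 must be lifted.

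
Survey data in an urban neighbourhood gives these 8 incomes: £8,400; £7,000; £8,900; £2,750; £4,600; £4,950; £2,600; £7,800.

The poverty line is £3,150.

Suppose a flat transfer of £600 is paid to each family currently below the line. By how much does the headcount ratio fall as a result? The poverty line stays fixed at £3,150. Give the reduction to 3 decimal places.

Before: below the line — £2,600, £2,750; headcount ratio = 0.25000.
After the £600 transfer: below the line — none; headcount ratio = 0.00000.
Reduction = 0.25000 − 0.00000 = 0.250.

0.250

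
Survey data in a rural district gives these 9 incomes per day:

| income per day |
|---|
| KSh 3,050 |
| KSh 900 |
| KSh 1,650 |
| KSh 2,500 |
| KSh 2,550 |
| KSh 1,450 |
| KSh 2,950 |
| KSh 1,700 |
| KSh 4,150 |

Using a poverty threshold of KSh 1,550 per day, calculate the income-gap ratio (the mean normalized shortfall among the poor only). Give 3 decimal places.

Below z: KSh 900, KSh 1,450 (q = 2 of N = 9).
Relative gaps: 0.4194, 0.0645; sum = 0.483871.
The income-gap ratio divides by q (the poor only): 0.483871 / 2 = 0.242.

0.242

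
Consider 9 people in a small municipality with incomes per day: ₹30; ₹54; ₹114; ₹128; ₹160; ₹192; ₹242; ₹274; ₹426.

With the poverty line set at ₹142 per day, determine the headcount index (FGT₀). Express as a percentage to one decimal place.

4 of the 9 people have income below ₹142.
H = 4/9 = 44.4%.

44.4%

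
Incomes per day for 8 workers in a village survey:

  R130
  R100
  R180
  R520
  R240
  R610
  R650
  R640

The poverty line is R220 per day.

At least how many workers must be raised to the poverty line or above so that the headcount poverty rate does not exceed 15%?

3 of the 8 workers are poor, so H = 3/8 = 0.375.
A headcount ratio of at most 15% allows at most ⌊0.15 × 8⌋ = 1 poor workers.
So at least 3 − 1 = 2 must be lifted.

2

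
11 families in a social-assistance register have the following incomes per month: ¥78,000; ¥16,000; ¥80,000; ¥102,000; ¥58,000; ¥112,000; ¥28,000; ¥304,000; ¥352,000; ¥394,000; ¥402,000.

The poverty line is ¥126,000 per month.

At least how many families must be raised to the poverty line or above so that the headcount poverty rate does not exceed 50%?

2

Currently q = 7 of N = 11 are below the line (H = 0.636).
A headcount ratio of at most 50% allows at most ⌊0.50 × 11⌋ = 5 poor families.
So at least 7 − 5 = 2 must be lifted.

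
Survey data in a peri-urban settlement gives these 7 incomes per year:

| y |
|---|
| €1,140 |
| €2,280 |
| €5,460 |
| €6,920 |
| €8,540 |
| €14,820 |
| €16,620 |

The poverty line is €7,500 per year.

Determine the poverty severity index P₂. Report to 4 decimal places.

0.1834

Poor units: €1,140, €2,280, €5,460, €6,920 (q = 4 of N = 7).
Shortfall ratios: (7500−1140)/7500 = 0.8480; (7500−2280)/7500 = 0.6960; (7500−5460)/7500 = 0.2720; (7500−6920)/7500 = 0.0773.
Squared: 0.7191; 0.4844; 0.0740; 0.0060.
Sum = 1.283484; P₂ = 1.283484 / 7 = 0.1834.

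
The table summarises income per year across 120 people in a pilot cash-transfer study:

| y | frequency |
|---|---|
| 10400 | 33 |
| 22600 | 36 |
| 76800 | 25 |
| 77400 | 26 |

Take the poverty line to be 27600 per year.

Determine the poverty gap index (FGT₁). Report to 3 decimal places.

0.226

Incomes under z: 33×10400, 36×22600 (q = 69 of N = 120).
Gap ratios (z−y)/z: (27600−10400)/27600 = 0.6232 (×33); (27600−22600)/27600 = 0.1812 (×36).
Sum of shortfalls = 27.086957; P₁ averages over all N: 27.086957 / 120 = 0.226.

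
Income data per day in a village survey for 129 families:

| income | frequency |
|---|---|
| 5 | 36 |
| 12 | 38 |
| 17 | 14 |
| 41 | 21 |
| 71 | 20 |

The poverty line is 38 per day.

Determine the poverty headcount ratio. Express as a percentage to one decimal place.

68.2%

88 of the 129 families have income below 38.
H = 88/129 = 68.2%.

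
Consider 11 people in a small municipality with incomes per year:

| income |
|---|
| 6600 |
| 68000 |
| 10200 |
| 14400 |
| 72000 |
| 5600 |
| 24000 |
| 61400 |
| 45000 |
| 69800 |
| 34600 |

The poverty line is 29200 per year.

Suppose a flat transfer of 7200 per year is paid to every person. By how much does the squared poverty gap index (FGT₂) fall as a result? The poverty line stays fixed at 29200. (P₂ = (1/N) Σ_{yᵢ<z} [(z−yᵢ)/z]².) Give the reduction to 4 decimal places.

0.1036

Before: below the line — 5600, 6600, 10200, 14400, 24000; squared poverty gap index (FGT₂) = 0.178568.
After the 7200 transfer: below the line — 12800, 13800, 17400, 21600; squared poverty gap index (FGT₂) = 0.074967.
Reduction = 0.178568 − 0.074967 = 0.1036.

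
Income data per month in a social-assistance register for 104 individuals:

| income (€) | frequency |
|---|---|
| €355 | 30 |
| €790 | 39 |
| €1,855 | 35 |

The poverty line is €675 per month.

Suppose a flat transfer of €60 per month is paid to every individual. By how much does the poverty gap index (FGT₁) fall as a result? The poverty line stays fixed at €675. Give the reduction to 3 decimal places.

0.026

Before: below the line — 30×€355; poverty gap index (FGT₁) = 0.13675.
After the €60 transfer: below the line — 30×€415; poverty gap index (FGT₁) = 0.11111.
Reduction = 0.13675 − 0.11111 = 0.026.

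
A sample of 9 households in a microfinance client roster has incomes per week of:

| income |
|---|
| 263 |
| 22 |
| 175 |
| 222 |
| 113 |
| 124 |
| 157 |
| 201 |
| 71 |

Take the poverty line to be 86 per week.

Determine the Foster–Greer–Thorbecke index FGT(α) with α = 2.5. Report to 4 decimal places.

0.0545

Poor units: 22, 71 (q = 2 of N = 9).
Gap ratios (z−y)/z: (86−22)/86 = 0.7442; (86−71)/86 = 0.1744.
Raised to α = 2.5: 0.47775; 0.01271.
Sum = 0.490459; FGT(2.5) = 0.490459 / 9 = 0.0545.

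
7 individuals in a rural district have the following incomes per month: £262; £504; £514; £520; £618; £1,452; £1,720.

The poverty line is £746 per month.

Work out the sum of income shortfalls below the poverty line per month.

£1,312

Below z: £262, £504, £514, £520, £618 (q = 5 of N = 7).
Individual gaps: 746−262 = 484; 746−504 = 242; 746−514 = 232; 746−520 = 226; 746−618 = 128.
Aggregate gap = £1,312.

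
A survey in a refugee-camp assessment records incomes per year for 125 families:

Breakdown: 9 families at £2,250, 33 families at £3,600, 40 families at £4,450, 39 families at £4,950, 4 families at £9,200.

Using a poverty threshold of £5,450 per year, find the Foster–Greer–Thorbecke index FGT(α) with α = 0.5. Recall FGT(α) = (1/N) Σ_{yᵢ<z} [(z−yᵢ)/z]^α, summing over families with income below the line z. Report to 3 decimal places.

0.441

Poor units: 9×£2,250, 33×£3,600, 40×£4,450, 39×£4,950 (q = 121 of N = 125).
Shortfall ratios: (5450−2250)/5450 = 0.5872 (×9); (5450−3600)/5450 = 0.3394 (×33); (5450−4450)/5450 = 0.1835 (×40); (5450−4950)/5450 = 0.0917 (×39).
Raised to α = 0.5: 0.76626 (×9); 0.58262 (×33); 0.42835 (×40); 0.30289 (×39).
Sum = 55.069785; FGT(0.5) = 55.069785 / 125 = 0.441.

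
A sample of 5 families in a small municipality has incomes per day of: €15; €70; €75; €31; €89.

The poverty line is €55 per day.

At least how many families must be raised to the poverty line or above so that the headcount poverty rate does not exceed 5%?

Currently q = 2 of N = 5 are below the line (H = 0.400).
A headcount ratio of at most 5% allows at most ⌊0.05 × 5⌋ = 0 poor families.
So at least 2 − 0 = 2 must be lifted.

2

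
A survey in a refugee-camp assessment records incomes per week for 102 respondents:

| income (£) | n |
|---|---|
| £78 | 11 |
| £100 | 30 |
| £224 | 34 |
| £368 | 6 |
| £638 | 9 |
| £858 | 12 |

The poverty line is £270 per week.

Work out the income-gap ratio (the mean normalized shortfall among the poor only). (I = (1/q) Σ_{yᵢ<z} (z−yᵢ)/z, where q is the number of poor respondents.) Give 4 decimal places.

Poor units: 11×£78, 30×£100, 34×£224 (q = 75 of N = 102).
Shortfall ratios (z−y)/z: 0.7111 (×11), 0.6296 (×30), 0.1704 (×34); sum = 32.503704.
The income-gap ratio divides by q (the poor only): 32.503704 / 75 = 0.4334.

0.4334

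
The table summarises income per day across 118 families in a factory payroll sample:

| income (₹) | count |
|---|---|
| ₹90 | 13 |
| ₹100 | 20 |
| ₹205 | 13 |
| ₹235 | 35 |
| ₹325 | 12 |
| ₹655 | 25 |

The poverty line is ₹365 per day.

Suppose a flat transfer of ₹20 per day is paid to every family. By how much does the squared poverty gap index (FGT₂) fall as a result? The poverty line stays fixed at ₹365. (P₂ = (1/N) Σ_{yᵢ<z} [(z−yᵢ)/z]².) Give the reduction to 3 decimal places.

Before: below the line — 13×₹90, 20×₹100, 13×₹205, 35×₹235, 12×₹325; squared poverty gap index (FGT₂) = 0.21190.
After the ₹20 transfer: below the line — 13×₹110, 20×₹120, 13×₹225, 35×₹255, 12×₹345; squared poverty gap index (FGT₂) = 0.17359.
Reduction = 0.21190 − 0.17359 = 0.038.

0.038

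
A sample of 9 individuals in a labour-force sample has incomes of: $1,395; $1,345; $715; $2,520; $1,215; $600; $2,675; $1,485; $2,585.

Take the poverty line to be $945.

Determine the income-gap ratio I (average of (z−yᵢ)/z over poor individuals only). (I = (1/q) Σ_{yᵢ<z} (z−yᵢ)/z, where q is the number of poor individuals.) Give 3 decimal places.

0.304

Poor units: $600, $715 (q = 2 of N = 9).
Relative gaps: 0.3651, 0.2434; sum = 0.608466.
The income-gap ratio divides by q (the poor only): 0.608466 / 2 = 0.304.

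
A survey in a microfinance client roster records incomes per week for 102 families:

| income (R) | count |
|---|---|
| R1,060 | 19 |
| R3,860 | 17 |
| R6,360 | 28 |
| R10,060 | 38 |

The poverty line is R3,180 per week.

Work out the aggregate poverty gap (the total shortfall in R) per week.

Below z: 19×R1,060 (q = 19 of N = 102).
Individual gaps: 19×(3180−1060) = 40280.
Aggregate gap = R40,280.

R40,280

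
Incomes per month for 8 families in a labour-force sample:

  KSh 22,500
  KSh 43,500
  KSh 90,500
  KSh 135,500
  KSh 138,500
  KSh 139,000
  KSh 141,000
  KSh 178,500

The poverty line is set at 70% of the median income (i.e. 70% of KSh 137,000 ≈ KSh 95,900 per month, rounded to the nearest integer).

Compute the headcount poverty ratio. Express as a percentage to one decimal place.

3 of the 8 families have income below KSh 95,900.
H = 3/8 = 37.5%.

37.5%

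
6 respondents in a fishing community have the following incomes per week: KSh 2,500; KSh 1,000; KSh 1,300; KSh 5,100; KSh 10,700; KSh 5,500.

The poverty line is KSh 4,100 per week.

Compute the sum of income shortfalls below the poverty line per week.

KSh 7,500

Below z: KSh 1,000, KSh 1,300, KSh 2,500 (q = 3 of N = 6).
Individual gaps: 4100−1000 = 3100; 4100−1300 = 2800; 4100−2500 = 1600.
Aggregate gap = KSh 7,500.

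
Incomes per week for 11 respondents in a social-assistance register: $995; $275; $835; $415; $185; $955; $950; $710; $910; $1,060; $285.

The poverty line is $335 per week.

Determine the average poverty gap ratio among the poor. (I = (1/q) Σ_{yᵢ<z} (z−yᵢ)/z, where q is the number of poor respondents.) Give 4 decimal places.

Below the line: $185, $275, $285 (q = 3 of N = 11).
Shortfall ratios (z−y)/z: 0.4478, 0.1791, 0.1493; sum = 0.776119.
I averages over the q = 3 poor units only: 0.776119 / 3 = 0.2587.

0.2587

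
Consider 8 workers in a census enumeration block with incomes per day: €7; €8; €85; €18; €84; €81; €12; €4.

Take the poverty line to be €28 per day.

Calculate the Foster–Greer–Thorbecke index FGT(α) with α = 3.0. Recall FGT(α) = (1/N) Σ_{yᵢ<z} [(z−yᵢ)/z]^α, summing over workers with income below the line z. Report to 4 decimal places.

0.2060

Incomes under z: €4, €7, €8, €12, €18 (q = 5 of N = 8).
Gap ratios (z−y)/z: (28−4)/28 = 0.8571; (28−7)/28 = 0.7500; (28−8)/28 = 0.7143; (28−12)/28 = 0.5714; (28−18)/28 = 0.3571.
Raised to α = 3.0: 0.62974; 0.42188; 0.36443; 0.18659; 0.04555.
Sum = 1.648187; FGT(3.0) = 1.648187 / 8 = 0.2060.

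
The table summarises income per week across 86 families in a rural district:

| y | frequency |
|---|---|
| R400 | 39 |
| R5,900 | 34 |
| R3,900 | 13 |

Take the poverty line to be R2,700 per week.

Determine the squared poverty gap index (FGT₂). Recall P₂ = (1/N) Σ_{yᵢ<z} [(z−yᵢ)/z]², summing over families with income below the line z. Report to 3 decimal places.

0.329

Incomes under z: 39×R400 (q = 39 of N = 86).
Normalized shortfalls: (2700−400)/2700 = 0.8519 (×39).
Squared: 0.7257 (×39).
Sum = 28.300412; P₂ = 28.300412 / 86 = 0.329.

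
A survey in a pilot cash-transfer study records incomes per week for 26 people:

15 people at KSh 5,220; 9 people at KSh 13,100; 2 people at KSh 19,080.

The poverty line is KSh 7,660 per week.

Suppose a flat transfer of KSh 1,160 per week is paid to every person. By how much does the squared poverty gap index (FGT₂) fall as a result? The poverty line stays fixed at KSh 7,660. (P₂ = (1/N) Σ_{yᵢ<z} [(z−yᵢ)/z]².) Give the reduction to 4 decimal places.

Before: below the line — 15×KSh 5,220; squared poverty gap index (FGT₂) = 0.058538.
After the KSh 1,160 transfer: below the line — 15×KSh 6,380; squared poverty gap index (FGT₂) = 0.016109.
Reduction = 0.058538 − 0.016109 = 0.0424.

0.0424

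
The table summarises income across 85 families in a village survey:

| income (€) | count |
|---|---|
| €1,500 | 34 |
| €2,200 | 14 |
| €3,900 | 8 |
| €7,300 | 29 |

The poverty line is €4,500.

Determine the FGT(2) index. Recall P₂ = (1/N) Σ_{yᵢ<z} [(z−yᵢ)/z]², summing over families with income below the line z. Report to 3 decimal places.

0.222

Below the line: 34×€1,500, 14×€2,200, 8×€3,900 (q = 56 of N = 85).
Normalized shortfalls: (4500−1500)/4500 = 0.6667 (×34); (4500−2200)/4500 = 0.5111 (×14); (4500−3900)/4500 = 0.1333 (×8).
Squared: 0.4444 (×34); 0.2612 (×14); 0.0178 (×8).
Sum = 18.910617; P₂ = 18.910617 / 85 = 0.222.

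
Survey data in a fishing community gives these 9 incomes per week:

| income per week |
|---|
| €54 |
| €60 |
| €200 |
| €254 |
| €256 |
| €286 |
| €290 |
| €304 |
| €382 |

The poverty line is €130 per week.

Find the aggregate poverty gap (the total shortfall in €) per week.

€146

Poor units: €54, €60 (q = 2 of N = 9).
Individual gaps: 130−54 = 76; 130−60 = 70.
Aggregate gap = €146.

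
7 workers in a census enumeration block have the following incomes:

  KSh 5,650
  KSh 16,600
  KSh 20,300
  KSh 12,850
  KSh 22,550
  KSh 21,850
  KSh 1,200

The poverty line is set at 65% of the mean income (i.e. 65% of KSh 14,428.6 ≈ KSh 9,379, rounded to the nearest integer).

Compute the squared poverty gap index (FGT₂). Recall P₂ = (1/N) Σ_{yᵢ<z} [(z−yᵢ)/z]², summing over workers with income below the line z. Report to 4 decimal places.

Poor units: KSh 1,200, KSh 5,650 (q = 2 of N = 7).
Relative gaps: (9379−1200)/9379 = 0.8721; (9379−5650)/9379 = 0.3976.
Squared: 0.7605; 0.1581.
Sum = 0.918557; P₂ = 0.918557 / 7 = 0.1312.

0.1312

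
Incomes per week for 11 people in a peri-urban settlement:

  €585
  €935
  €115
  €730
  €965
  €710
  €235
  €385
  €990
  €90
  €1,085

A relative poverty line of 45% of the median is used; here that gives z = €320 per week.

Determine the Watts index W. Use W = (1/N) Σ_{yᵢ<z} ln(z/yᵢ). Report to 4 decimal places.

0.2364

Incomes under z: €90, €115, €235 (q = 3 of N = 11).
Log gaps: ln(320/90) = 1.2685; ln(320/115) = 1.0234; ln(320/235) = 0.3087.
W = 2.600636 / 11 = 0.2364.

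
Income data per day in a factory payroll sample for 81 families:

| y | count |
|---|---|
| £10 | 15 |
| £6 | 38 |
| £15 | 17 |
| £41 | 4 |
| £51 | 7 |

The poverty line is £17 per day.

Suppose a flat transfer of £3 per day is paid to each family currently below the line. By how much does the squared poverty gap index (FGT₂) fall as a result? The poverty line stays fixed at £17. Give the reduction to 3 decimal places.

Before: below the line — 38×£6, 15×£10, 17×£15; squared poverty gap index (FGT₂) = 0.23072.
After the £3 transfer: below the line — 38×£9, 15×£13; squared poverty gap index (FGT₂) = 0.11414.
Reduction = 0.23072 − 0.11414 = 0.117.

0.117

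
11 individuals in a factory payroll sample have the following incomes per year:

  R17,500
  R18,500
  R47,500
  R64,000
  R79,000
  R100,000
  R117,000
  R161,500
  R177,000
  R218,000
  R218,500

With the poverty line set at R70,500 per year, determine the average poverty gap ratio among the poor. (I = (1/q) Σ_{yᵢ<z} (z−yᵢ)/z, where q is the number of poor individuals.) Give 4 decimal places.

0.4770

Below the line: R17,500, R18,500, R47,500, R64,000 (q = 4 of N = 11).
Shortfall ratios (z−y)/z: 0.7518, 0.7376, 0.3262, 0.0922; sum = 1.907801.
I averages over the q = 4 poor units only: 1.907801 / 4 = 0.4770.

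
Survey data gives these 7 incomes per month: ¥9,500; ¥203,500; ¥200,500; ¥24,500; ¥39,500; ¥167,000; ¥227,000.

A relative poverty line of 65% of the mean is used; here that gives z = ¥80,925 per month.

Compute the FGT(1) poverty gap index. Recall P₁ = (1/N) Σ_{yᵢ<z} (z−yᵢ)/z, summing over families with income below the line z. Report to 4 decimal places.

Poor units: ¥9,500, ¥24,500, ¥39,500 (q = 3 of N = 7).
Relative gaps: (80925−9500)/80925 = 0.8826; (80925−24500)/80925 = 0.6973; (80925−39500)/80925 = 0.5119.
Sum of shortfalls = 2.091752; P₁ averages over all N: 2.091752 / 7 = 0.2988.

0.2988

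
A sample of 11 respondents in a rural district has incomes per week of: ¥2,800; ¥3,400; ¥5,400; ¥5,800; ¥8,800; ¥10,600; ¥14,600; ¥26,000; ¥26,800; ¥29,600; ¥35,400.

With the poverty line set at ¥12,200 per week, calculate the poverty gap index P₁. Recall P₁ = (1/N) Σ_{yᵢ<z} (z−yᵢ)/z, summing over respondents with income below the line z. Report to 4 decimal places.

0.2712

Below the line: ¥2,800, ¥3,400, ¥5,400, ¥5,800, ¥8,800, ¥10,600 (q = 6 of N = 11).
Relative gaps: (12200−2800)/12200 = 0.7705; (12200−3400)/12200 = 0.7213; (12200−5400)/12200 = 0.5574; (12200−5800)/12200 = 0.5246; (12200−8800)/12200 = 0.2787; (12200−10600)/12200 = 0.1311.
Sum of shortfalls = 2.983607; P₁ averages over all N: 2.983607 / 11 = 0.2712.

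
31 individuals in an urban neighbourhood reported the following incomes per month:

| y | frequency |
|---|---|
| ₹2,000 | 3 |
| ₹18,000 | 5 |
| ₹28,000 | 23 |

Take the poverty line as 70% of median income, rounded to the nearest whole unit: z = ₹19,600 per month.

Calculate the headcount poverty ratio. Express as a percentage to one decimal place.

8 of the 31 individuals have income below ₹19,600.
H = 8/31 = 25.8%.

25.8%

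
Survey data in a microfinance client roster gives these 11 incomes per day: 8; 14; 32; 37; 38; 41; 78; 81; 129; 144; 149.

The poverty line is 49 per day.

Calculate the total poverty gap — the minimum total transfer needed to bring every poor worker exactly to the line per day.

124

Below z: 8, 14, 32, 37, 38, 41 (q = 6 of N = 11).
Individual gaps: 49−8 = 41; 49−14 = 35; 49−32 = 17; 49−37 = 12; 49−38 = 11; 49−41 = 8.
Aggregate gap = 124.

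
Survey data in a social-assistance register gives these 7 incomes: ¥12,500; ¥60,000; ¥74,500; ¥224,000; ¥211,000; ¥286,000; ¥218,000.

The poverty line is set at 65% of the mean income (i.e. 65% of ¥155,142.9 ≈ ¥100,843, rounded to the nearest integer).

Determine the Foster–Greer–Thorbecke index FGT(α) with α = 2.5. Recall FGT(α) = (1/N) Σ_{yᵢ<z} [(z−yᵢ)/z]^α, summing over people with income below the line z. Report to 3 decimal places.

Incomes under z: ¥12,500, ¥60,000, ¥74,500 (q = 3 of N = 7).
Normalized shortfalls: (100843−12500)/100843 = 0.8760; (100843−60000)/100843 = 0.4050; (100843−74500)/100843 = 0.2612.
Raised to α = 2.5: 0.71832; 0.10439; 0.03488.
Sum = 0.857589; FGT(2.5) = 0.857589 / 7 = 0.123.

0.123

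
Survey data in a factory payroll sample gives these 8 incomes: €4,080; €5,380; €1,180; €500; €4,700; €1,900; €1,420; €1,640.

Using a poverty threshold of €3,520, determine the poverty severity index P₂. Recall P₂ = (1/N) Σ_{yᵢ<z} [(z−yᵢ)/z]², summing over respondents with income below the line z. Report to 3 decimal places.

Below the line: €500, €1,180, €1,420, €1,640, €1,900 (q = 5 of N = 8).
Shortfall ratios: (3520−500)/3520 = 0.8580; (3520−1180)/3520 = 0.6648; (3520−1420)/3520 = 0.5966; (3520−1640)/3520 = 0.5341; (3520−1900)/3520 = 0.4602.
Squared: 0.7361; 0.4419; 0.3559; 0.2853; 0.2118.
Sum = 2.030992; P₂ = 2.030992 / 8 = 0.254.

0.254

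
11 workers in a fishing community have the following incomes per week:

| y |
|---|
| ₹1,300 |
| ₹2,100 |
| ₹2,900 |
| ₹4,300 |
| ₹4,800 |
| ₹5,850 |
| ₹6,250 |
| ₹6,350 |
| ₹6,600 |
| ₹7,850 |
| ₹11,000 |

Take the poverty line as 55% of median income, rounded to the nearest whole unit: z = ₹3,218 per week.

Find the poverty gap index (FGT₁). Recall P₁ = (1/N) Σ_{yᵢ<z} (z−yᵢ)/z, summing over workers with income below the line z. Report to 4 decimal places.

Poor units: ₹1,300, ₹2,100, ₹2,900 (q = 3 of N = 11).
Shortfall ratios: (3218−1300)/3218 = 0.5960; (3218−2100)/3218 = 0.3474; (3218−2900)/3218 = 0.0988.
Sum of shortfalls = 1.042262; P₁ averages over all N: 1.042262 / 11 = 0.0948.

0.0948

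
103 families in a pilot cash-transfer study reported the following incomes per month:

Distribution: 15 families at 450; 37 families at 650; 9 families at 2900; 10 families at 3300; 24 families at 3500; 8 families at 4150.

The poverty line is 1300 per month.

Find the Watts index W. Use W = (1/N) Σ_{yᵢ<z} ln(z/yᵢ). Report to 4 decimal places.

Below the line: 15×450, 37×650 (q = 52 of N = 103).
ln(z/y) terms: ln(1300/450) = 1.0609 (×15); ln(1300/650) = 0.6931 (×37).
W = 41.559525 / 103 = 0.4035.

0.4035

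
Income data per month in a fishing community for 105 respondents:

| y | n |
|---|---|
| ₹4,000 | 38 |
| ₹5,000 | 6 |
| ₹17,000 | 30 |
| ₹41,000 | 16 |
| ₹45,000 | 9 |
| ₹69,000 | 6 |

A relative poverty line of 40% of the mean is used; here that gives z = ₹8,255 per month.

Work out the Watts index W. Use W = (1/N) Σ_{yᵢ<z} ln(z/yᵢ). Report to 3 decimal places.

0.291

Below the line: 38×₹4,000, 6×₹5,000 (q = 44 of N = 105).
Log gaps: ln(8255/4000) = 0.7245 (×38); ln(8255/5000) = 0.5014 (×6).
W = 30.540226 / 105 = 0.291.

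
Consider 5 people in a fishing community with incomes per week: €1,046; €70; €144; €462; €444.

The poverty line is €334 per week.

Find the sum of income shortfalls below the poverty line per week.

€454

Below z: €70, €144 (q = 2 of N = 5).
Individual gaps: 334−70 = 264; 334−144 = 190.
Aggregate gap = €454.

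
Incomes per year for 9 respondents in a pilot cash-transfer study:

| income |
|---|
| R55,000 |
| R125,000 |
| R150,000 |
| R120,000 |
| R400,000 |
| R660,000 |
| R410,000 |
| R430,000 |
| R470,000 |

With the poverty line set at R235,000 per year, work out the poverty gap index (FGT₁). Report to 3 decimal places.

Poor units: R55,000, R120,000, R125,000, R150,000 (q = 4 of N = 9).
Relative gaps: (235000−55000)/235000 = 0.7660; (235000−120000)/235000 = 0.4894; (235000−125000)/235000 = 0.4681; (235000−150000)/235000 = 0.3617.
Sum of shortfalls = 2.085106; P₁ averages over all N: 2.085106 / 9 = 0.232.

0.232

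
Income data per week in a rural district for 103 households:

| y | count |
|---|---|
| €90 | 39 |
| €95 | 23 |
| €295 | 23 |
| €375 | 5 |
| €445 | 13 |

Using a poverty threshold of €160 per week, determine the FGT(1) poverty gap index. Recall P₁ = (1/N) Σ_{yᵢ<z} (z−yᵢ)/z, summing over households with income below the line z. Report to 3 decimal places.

Below the line: 39×€90, 23×€95 (q = 62 of N = 103).
Shortfall ratios: (160−90)/160 = 0.4375 (×39); (160−95)/160 = 0.4062 (×23).
Sum of shortfalls = 26.406250; P₁ averages over all N: 26.406250 / 103 = 0.256.

0.256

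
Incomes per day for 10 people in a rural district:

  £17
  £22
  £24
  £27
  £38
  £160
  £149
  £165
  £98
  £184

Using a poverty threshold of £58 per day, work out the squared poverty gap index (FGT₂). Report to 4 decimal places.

0.1633

Below z: £17, £22, £24, £27, £38 (q = 5 of N = 10).
Gap ratios (z−y)/z: (58−17)/58 = 0.7069; (58−22)/58 = 0.6207; (58−24)/58 = 0.5862; (58−27)/58 = 0.5345; (58−38)/58 = 0.3448.
Squared: 0.4997; 0.3853; 0.3436; 0.2857; 0.1189.
Sum = 1.633175; P₂ = 1.633175 / 10 = 0.1633.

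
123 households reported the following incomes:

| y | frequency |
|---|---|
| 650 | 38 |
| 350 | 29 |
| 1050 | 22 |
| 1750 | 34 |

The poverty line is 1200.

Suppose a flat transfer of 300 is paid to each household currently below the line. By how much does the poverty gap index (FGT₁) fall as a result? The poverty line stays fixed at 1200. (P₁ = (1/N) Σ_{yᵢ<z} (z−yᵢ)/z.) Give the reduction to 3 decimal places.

0.159

Before: below the line — 29×350, 38×650, 22×1050; poverty gap index (FGT₁) = 0.33096.
After the 300 transfer: below the line — 29×650, 38×950; poverty gap index (FGT₁) = 0.17243.
Reduction = 0.33096 − 0.17243 = 0.159.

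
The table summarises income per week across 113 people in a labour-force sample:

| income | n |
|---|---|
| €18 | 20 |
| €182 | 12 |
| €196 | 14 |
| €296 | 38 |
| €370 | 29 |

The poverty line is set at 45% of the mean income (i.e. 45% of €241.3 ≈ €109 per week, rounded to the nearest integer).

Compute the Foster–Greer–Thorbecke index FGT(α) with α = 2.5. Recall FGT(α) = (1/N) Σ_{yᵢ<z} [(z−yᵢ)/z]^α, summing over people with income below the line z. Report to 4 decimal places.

Below z: 20×€18 (q = 20 of N = 113).
Relative gaps: (109−18)/109 = 0.8349 (×20).
Raised to α = 2.5: 0.63685 (×20).
Sum = 12.737002; FGT(2.5) = 12.737002 / 113 = 0.1127.

0.1127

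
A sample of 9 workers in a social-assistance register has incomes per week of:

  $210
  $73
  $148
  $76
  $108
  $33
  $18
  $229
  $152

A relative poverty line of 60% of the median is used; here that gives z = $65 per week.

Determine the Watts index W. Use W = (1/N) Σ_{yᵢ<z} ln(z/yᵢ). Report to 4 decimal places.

0.2180

Below z: $18, $33 (q = 2 of N = 9).
Log gaps: ln(65/18) = 1.2840; ln(65/33) = 0.6779.
W = 1.961895 / 9 = 0.2180.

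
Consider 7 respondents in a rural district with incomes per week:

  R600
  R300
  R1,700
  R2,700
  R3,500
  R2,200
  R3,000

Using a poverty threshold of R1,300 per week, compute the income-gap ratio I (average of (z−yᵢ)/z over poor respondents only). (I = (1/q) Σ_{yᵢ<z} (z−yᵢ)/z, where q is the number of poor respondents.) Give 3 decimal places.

Incomes under z: R300, R600 (q = 2 of N = 7).
Shortfall ratios (z−y)/z: 0.7692, 0.5385; sum = 1.307692.
I averages over the q = 2 poor units only: 1.307692 / 2 = 0.654.

0.654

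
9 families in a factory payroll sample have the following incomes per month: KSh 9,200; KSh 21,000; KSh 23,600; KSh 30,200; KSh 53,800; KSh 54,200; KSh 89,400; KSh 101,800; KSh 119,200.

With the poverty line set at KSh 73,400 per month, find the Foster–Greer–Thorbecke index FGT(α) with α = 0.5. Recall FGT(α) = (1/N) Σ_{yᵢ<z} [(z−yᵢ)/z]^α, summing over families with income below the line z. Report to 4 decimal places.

0.4888

Incomes under z: KSh 9,200, KSh 21,000, KSh 23,600, KSh 30,200, KSh 53,800, KSh 54,200 (q = 6 of N = 9).
Gap ratios (z−y)/z: (73400−9200)/73400 = 0.8747; (73400−21000)/73400 = 0.7139; (73400−23600)/73400 = 0.6785; (73400−30200)/73400 = 0.5886; (73400−53800)/73400 = 0.2670; (73400−54200)/73400 = 0.2616.
Raised to α = 0.5: 0.93523; 0.84492; 0.82370; 0.76717; 0.51675; 0.51145.
Sum = 4.399224; FGT(0.5) = 4.399224 / 9 = 0.4888.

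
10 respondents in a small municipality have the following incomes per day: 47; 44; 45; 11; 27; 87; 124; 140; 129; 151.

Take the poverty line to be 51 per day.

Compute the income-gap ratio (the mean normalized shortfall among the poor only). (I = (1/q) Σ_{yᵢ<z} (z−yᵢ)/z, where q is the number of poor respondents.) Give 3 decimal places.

Below z: 11, 27, 44, 45, 47 (q = 5 of N = 10).
Relative gaps: 0.7843, 0.4706, 0.1373, 0.1176, 0.0784; sum = 1.588235.
I averages over the q = 5 poor units only: 1.588235 / 5 = 0.318.

0.318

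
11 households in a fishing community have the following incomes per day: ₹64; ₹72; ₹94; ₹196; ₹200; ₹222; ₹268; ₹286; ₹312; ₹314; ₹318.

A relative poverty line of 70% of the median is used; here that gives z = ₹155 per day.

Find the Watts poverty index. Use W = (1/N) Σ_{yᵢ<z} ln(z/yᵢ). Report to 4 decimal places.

0.1956

Incomes under z: ₹64, ₹72, ₹94 (q = 3 of N = 11).
Log shortfalls: ln(155/64) = 0.8845; ln(155/72) = 0.7668; ln(155/94) = 0.5001.
W = 2.151431 / 11 = 0.1956.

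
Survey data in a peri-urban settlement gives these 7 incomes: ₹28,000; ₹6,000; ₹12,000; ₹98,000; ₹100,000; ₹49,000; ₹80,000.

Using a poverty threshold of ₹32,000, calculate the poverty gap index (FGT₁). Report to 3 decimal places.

0.223

Poor units: ₹6,000, ₹12,000, ₹28,000 (q = 3 of N = 7).
Shortfall ratios: (32000−6000)/32000 = 0.8125; (32000−12000)/32000 = 0.6250; (32000−28000)/32000 = 0.1250.
Sum of shortfalls = 1.562500; P₁ averages over all N: 1.562500 / 7 = 0.223.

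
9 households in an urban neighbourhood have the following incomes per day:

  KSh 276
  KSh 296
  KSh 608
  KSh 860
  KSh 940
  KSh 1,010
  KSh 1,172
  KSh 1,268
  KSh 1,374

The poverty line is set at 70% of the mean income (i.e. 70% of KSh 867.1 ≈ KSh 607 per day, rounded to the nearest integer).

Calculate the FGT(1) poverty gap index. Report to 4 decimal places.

Below the line: KSh 276, KSh 296 (q = 2 of N = 9).
Normalized shortfalls: (607−276)/607 = 0.5453; (607−296)/607 = 0.5124.
Sum of shortfalls = 1.057661; P₁ averages over all N: 1.057661 / 9 = 0.1175.

0.1175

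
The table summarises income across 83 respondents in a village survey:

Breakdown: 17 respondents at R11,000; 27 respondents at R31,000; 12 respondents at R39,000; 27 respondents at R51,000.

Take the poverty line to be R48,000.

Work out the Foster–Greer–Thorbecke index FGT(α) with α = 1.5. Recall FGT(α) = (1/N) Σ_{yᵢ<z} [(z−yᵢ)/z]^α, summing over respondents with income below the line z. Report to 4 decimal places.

Poor units: 17×R11,000, 27×R31,000, 12×R39,000 (q = 56 of N = 83).
Normalized shortfalls: (48000−11000)/48000 = 0.7708 (×17); (48000−31000)/48000 = 0.3542 (×27); (48000−39000)/48000 = 0.1875 (×12).
Raised to α = 1.5: 0.67677 (×17); 0.21077 (×27); 0.08119 (×12).
Sum = 18.170185; FGT(1.5) = 18.170185 / 83 = 0.2189.

0.2189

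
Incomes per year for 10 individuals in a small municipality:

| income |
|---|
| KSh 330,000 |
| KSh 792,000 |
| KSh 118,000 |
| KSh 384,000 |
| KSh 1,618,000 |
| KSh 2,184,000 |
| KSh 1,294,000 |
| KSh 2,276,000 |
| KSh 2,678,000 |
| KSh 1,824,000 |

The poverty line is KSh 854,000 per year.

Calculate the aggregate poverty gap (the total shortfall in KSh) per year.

KSh 1,792,000

Incomes under z: KSh 118,000, KSh 330,000, KSh 384,000, KSh 792,000 (q = 4 of N = 10).
Individual gaps: 854000−118000 = 736000; 854000−330000 = 524000; 854000−384000 = 470000; 854000−792000 = 62000.
Aggregate gap = KSh 1,792,000.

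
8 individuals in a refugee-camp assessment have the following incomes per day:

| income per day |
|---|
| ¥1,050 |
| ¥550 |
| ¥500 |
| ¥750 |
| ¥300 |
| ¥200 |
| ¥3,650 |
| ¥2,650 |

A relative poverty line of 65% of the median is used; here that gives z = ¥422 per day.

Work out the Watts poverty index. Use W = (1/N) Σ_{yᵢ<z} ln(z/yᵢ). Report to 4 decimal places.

0.1360

Poor units: ¥200, ¥300 (q = 2 of N = 8).
Log gaps: ln(422/200) = 0.7467; ln(422/300) = 0.3412.
W = 1.087911 / 8 = 0.1360.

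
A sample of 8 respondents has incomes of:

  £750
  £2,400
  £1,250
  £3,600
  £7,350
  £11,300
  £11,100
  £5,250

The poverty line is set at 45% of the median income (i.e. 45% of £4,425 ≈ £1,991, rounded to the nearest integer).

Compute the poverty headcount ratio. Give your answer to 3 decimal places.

0.250

2 of the 8 respondents have income below £1,991.
H = 2/8 = 0.250.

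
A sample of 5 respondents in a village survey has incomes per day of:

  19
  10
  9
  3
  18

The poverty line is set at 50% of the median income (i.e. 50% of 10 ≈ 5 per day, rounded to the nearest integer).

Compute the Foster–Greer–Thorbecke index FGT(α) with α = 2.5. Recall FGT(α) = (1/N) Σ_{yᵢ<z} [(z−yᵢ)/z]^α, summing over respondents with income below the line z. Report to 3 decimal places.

0.020

Incomes under z: 3 (q = 1 of N = 5).
Shortfall ratios: (5−3)/5 = 0.4000.
Raised to α = 2.5: 0.10119.
Sum = 0.101193; FGT(2.5) = 0.101193 / 5 = 0.020.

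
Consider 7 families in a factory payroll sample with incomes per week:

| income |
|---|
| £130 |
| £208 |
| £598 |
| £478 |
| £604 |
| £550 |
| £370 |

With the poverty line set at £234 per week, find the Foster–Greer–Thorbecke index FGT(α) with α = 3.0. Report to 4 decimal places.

0.0127

Poor units: £130, £208 (q = 2 of N = 7).
Shortfall ratios: (234−130)/234 = 0.4444; (234−208)/234 = 0.1111.
Raised to α = 3.0: 0.08779; 0.00137.
Sum = 0.089163; FGT(3.0) = 0.089163 / 7 = 0.0127.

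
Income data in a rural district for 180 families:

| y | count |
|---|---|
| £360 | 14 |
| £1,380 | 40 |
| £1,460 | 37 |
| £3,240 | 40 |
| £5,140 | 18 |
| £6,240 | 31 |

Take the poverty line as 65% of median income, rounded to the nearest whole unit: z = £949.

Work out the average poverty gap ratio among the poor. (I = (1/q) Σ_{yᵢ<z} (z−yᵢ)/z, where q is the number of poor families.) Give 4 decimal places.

Incomes under z: 14×£360 (q = 14 of N = 180).
Relative gaps: 0.6207 (×14); sum = 8.689146.
The income-gap ratio divides by q (the poor only): 8.689146 / 14 = 0.6207.

0.6207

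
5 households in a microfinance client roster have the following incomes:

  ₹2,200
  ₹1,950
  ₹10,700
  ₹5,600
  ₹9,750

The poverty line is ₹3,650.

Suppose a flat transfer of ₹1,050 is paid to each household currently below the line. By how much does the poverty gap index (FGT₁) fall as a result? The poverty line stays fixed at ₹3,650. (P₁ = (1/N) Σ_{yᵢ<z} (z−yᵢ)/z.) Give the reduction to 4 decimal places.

Before: below the line — ₹1,950, ₹2,200; poverty gap index (FGT₁) = 0.172603.
After the ₹1,050 transfer: below the line — ₹3,000, ₹3,250; poverty gap index (FGT₁) = 0.057534.
Reduction = 0.172603 − 0.057534 = 0.1151.

0.1151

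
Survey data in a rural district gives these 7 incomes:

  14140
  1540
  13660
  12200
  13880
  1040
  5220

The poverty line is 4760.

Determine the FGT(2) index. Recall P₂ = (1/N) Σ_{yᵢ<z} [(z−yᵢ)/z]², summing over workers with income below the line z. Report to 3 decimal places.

Below the line: 1040, 1540 (q = 2 of N = 7).
Relative gaps: (4760−1040)/4760 = 0.7815; (4760−1540)/4760 = 0.6765.
Squared: 0.6108; 0.4576.
Sum = 1.068374; P₂ = 1.068374 / 7 = 0.153.

0.153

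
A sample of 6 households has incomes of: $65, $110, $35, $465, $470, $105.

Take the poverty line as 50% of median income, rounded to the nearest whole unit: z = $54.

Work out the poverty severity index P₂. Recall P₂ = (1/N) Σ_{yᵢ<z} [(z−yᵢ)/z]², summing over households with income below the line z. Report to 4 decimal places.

0.0206

Below the line: $35 (q = 1 of N = 6).
Normalized shortfalls: (54−35)/54 = 0.3519.
Squared: 0.1238.
Sum = 0.123800; P₂ = 0.123800 / 6 = 0.0206.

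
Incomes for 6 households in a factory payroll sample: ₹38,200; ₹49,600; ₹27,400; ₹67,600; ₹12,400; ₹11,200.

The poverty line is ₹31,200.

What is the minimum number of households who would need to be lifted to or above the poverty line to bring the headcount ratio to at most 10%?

Currently q = 3 of N = 6 are below the line (H = 0.500).
A headcount ratio of at most 10% allows at most ⌊0.10 × 6⌋ = 0 poor households.
So at least 3 − 0 = 3 must be lifted.

3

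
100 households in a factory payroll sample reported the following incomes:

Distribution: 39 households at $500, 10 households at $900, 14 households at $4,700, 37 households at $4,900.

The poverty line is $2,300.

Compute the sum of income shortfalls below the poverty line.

Below z: 39×$500, 10×$900 (q = 49 of N = 100).
Individual gaps: 39×(2300−500) = 70200; 10×(2300−900) = 14000.
Aggregate gap = $84,200.

$84,200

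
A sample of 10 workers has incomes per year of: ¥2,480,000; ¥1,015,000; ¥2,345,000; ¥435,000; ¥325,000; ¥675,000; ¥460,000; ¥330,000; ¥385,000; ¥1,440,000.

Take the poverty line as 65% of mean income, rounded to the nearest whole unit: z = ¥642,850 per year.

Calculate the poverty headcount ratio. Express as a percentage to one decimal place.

5 of the 10 workers have income below ¥642,850.
H = 5/10 = 50.0%.

50.0%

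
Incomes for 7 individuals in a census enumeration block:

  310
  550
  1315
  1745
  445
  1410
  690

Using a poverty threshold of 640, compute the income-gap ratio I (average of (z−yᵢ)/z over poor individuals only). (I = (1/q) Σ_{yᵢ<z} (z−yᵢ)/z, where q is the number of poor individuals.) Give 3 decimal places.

0.320

Below z: 310, 445, 550 (q = 3 of N = 7).
Relative gaps: 0.5156, 0.3047, 0.1406; sum = 0.960938.
I averages over the q = 3 poor units only: 0.960938 / 3 = 0.320.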